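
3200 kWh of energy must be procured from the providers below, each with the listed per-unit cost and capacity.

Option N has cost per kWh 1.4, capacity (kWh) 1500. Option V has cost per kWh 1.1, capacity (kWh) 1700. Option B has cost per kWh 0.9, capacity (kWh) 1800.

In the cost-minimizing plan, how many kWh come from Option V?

1400

Use providers in increasing cost order.
Option B (0.9): use full 1800 — 1400 kWh to go.
Option V (1.1): take the remaining 1400 — done.
Option N: unused.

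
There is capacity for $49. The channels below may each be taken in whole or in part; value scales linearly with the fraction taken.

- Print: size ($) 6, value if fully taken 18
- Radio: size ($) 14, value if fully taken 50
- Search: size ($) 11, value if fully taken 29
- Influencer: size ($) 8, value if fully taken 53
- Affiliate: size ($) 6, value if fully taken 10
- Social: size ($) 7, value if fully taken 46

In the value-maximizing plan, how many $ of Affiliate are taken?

Best value per unit of size first: Influencer 53/8≈6.62, Social 46/7≈6.57, Radio 50/14≈3.57, Print 18/6≈3, Search 29/11≈2.64, Affiliate 10/6≈1.67.
Influencer: take in full, 8 $ for value 53 — 41 left.
Take all of Social (7 $, value 46) — 34 $ left.
Take all of Radio (14 $, value 50) — 20 $ left.
All 6 $ of Print fit (value 18) — 14 remain.
Search: take in full, 11 $ for value 29 — 3 left.
3 $ left: a 3/6 share of Affiliate gives 10×3/6 = 5.

3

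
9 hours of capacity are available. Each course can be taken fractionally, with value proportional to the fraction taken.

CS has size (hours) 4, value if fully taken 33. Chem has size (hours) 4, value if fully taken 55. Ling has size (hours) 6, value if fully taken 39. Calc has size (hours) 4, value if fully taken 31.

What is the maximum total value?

95.75

Best value per unit of size first: Chem 55/4≈13.8, CS 33/4≈8.25, Calc 31/4≈7.75, Ling 39/6≈6.5.
All 4 hours of Chem fit (value 55) → 5 remain.
Take all of CS (4 hours, value 33) → 1 hours left.
Only 1 hours remain; take 1/4 of Calc for value 31×1/4 = 7.75.
Total value = 95.75.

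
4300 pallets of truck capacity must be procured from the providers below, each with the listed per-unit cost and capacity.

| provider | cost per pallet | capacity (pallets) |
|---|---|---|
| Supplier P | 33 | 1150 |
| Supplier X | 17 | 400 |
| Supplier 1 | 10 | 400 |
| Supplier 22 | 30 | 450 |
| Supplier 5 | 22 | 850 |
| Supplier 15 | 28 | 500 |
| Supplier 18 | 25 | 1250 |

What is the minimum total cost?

Cheapest first:
Take 400 from Supplier 1 at 10 → need 3900 more.
Take 400 from Supplier X at 17 → need 3500 more.
Supplier 5 at 22: take all 850 pallets → 2650 still needed.
Take 1250 from Supplier 18 at 25 → need 1400 more.
Supplier 15 at 28: take all 500 pallets → 900 still needed.
Take 450 from Supplier 22 at 30 → need 450 more.
Supplier P (33): take the remaining 450 → done.
Cost = 400×10 + 400×17 + 850×22 + 1250×25 + 500×28 + 450×30 + 450×33 = 103100.

103100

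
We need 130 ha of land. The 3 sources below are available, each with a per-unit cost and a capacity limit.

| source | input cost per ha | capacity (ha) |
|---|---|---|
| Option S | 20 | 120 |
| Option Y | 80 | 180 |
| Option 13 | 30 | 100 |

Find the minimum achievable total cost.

2700

Cheapest first:
Option S (20): use full 120 ; 10 ha to go.
Take 10 from Option 13 at 30 to finish.
Option Y: unused.
Cost = 120×20 + 10×30 = 2700.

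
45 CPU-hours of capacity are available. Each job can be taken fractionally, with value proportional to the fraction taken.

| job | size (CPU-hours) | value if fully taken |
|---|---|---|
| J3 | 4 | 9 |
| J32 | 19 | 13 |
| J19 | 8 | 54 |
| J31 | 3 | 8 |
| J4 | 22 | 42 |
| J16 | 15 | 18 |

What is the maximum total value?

122.6

Best value per unit of size first: J19 54/8≈6.75, J31 8/3≈2.67, J3 9/4≈2.25, J4 42/22≈1.91, J16 18/15≈1.2, J32 13/19≈0.684.
All 8 CPU-hours of J19 fit (value 54) ; 37 remain.
Take all of J31 (3 CPU-hours, value 8) ; 34 CPU-hours left.
Take all of J3 (4 CPU-hours, value 9) ; 30 CPU-hours left.
Take all of J4 (22 CPU-hours, value 42) ; 8 CPU-hours left.
8 CPU-hours left: a 8/15 share of J16 gives 18×8/15 = 9.6.
Total value = 122.6.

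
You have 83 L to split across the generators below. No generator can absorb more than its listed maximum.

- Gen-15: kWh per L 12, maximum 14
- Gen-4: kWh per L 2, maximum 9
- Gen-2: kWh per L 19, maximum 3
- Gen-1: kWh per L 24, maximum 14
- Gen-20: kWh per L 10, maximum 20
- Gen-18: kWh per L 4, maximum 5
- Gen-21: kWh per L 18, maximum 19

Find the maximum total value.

Order the generators by kWh per L: Gen-1 24 > Gen-2 19 > Gen-21 18 > Gen-15 12 > Gen-20 10 > Gen-18 4 > Gen-4 2.
Gen-1 takes 14 to reach its cap of 14 — 69 left.
Give Gen-2 3 to hit its cap of 3 — 66 left.
Give Gen-21 19 to hit its cap of 19 — 47 left.
Gen-15 takes 14 to reach its cap of 14 — 33 left.
Give Gen-20 20 to hit its cap of 20 — 13 left.
Gen-18 takes 5 to reach its cap of 5 — 8 left.
Gen-4 has room for 9 but only 8 remain, so it gets 8.
Total = 12×14 + 2×8 + 19×3 + 24×14 + 10×20 + 4×5 + 18×19 = 1139.

1139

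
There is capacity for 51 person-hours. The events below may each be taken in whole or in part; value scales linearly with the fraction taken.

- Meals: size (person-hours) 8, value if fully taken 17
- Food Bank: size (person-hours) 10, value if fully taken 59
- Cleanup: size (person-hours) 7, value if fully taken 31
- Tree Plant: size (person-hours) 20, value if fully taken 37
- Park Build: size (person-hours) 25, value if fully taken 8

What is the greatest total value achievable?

145.92

Rank by value-to-size ratio: Food Bank 59/10≈5.9, Cleanup 31/7≈4.43, Meals 17/8≈2.12, Tree Plant 37/20≈1.85, Park Build 8/25≈0.32.
All 10 person-hours of Food Bank fit (value 59) — 41 remain.
Cleanup: take in full, 7 person-hours for value 31 — 34 left.
All 8 person-hours of Meals fit (value 17) — 26 remain.
Take all of Tree Plant (20 person-hours, value 37) — 6 person-hours left.
Fill the last 6 person-hours with part of Park Build: 6/25 of it earns 1.92.
Total value = 145.92.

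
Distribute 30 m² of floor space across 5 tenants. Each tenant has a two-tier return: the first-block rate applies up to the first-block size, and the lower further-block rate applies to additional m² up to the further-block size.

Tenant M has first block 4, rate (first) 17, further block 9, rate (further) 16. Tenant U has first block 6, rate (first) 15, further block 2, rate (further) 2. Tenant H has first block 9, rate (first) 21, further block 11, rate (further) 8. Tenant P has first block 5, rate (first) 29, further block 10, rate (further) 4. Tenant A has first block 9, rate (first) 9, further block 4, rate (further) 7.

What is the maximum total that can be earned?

Treat each block as its own option and order by rate: Tenant P/tier1 29 > Tenant H/tier1 21 > Tenant M/tier1 17 > Tenant M/tier2 16 > Tenant U/tier1 15 > Tenant A/tier1 9 > Tenant H/tier2 8 > Tenant A/tier2 7 > Tenant P/tier2 4 > Tenant U/tier2 2.
Tenant P tier1 at 29: fill all 5 — 25 left.
Tenant H tier1 at 21: fill all 9 — 16 left.
Tenant M tier1 at 17: fill all 4 — 12 left.
Tenant M/tier2 (16): +9 — 3 left.
Tenant U tier1 at 15: only 3 left, fill 3.
Total = 29×5 + 21×9 + 17×4 + 16×9 + 15×3 = 591.

591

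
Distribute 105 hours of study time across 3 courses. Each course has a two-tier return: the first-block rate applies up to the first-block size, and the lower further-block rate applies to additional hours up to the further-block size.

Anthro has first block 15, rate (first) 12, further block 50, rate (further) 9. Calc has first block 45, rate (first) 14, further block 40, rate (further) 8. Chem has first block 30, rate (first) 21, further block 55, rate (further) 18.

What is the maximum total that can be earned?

Order all 6 blocks by rate: Chem/tier1 21 > Chem/tier2 18 > Calc/tier1 14 > Anthro/tier1 12 > Anthro/tier2 9 > Calc/tier2 8.
Chem tier1 at 21: fill all 30 ; 75 left.
Fill Chem tier2 block (55 at 18) ; 20 left.
20 remain; put them into Calc tier1 at 14.
Total = 21×30 + 18×55 + 14×20 = 1900.

1900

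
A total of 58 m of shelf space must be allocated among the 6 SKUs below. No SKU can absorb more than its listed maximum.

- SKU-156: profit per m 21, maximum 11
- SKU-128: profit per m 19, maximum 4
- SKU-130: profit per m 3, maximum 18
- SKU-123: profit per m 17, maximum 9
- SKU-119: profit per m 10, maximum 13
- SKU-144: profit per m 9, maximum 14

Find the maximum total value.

Rank by profit per m: SKU-156 21 > SKU-128 19 > SKU-123 17 > SKU-119 10 > SKU-144 9 > SKU-130 3.
Give SKU-156 11 to hit its cap of 11 ; 47 left.
SKU-128: +4 to 4 (cap) ; 43 left.
Give SKU-123 9 to hit its cap of 9 ; 34 left.
Give SKU-119 13 to hit its cap of 13 ; 21 left.
SKU-144 takes 14 to reach its cap of 14 ; 7 left.
Only 7 left; SKU-130 takes them to reach 7.
Total = 21×11 + 19×4 + 3×7 + 17×9 + 10×13 + 9×14 = 737.

737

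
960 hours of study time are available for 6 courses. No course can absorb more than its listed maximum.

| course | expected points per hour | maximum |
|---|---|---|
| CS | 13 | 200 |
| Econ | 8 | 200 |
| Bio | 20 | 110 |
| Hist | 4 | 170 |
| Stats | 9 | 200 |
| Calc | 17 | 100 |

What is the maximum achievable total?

10500

Rank by expected points per hour: Bio 20 > Calc 17 > CS 13 > Stats 9 > Econ 8 > Hist 4.
Bio takes 110 to reach its cap of 110 — 850 left.
Give Calc 100 to hit its cap of 100 — 750 left.
Give CS 200 to hit its cap of 200 — 550 left.
Give Stats 200 to hit its cap of 200 — 350 left.
Econ takes 200 to reach its cap of 200 — 150 left.
Hist has room for 170 but only 150 remain, so it gets 150.
Total = 13×200 + 8×200 + 20×110 + 4×150 + 9×200 + 17×100 = 10500.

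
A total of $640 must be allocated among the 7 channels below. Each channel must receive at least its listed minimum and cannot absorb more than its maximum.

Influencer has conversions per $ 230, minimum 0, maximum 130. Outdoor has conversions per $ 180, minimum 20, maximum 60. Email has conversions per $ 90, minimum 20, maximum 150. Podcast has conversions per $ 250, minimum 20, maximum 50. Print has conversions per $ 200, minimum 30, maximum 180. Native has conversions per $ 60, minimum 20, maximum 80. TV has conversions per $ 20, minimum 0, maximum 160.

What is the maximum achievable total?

Meeting every minimum uses 0+20+20+20+30+20+0 = 110 $, leaving 530.
Rank by conversions per $: Podcast 250 > Influencer 230 > Print 200 > Outdoor 180 > Email 90 > Native 60 > TV 20.
Give Podcast 30 more to hit its cap of 50 → 500 left.
Influencer takes 130 more to reach its cap of 130 → 370 left.
Print: +150 to 180 (cap) → 220 left.
Give Outdoor 40 more to hit its cap of 60 → 180 left.
Email: +130 to 150 (cap) → 50 left.
Only 50 left; Native takes them to reach 70.
Total = 230×130 + 180×60 + 90×150 + 250×50 + 200×180 + 60×70 = 106900.

106900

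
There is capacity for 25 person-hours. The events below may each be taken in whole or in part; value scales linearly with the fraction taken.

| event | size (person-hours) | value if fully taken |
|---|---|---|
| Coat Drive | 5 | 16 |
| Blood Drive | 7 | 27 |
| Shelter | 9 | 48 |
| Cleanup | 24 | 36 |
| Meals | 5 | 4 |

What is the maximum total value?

97

Sort by value density: Shelter 48/9≈5.33, Blood Drive 27/7≈3.86, Coat Drive 16/5≈3.2, Cleanup 36/24≈1.5, Meals 4/5≈0.8.
Take all of Shelter (9 person-hours, value 48) ; 16 person-hours left.
Blood Drive: take in full, 7 person-hours for value 27 ; 9 left.
Take all of Coat Drive (5 person-hours, value 16) ; 4 person-hours left.
4 person-hours left: a 4/24 share of Cleanup gives 36×4/24 = 6.
Total value = 97.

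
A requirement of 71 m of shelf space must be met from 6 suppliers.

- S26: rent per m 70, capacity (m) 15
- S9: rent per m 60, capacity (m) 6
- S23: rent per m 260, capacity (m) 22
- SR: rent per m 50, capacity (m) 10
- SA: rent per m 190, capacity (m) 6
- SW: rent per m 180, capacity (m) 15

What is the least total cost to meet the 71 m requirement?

Use suppliers in increasing cost order.
SR at 50: take all 10 m → 61 still needed.
Take 6 from S9 at 60 → need 55 more.
S26 (70): use full 15 → 40 m to go.
SW at 180: take all 15 m → 25 still needed.
SA at 190: take all 6 m → 19 still needed.
S23 at 260: take 19 of its 22 → requirement met.
Cost = 10×50 + 6×60 + 15×70 + 15×180 + 6×190 + 19×260 = 10690.

10690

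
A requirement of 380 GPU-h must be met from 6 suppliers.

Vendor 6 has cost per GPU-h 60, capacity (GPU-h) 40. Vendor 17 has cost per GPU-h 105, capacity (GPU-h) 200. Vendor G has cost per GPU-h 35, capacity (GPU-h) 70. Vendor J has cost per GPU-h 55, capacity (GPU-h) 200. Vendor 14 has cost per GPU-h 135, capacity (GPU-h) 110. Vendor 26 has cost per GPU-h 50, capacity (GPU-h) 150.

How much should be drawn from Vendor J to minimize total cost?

Cheapest first:
Vendor G at 35: take all 70 GPU-h ; 310 still needed.
Vendor 26 at 50: take all 150 GPU-h ; 160 still needed.
Vendor J at 55: take 160 of its 200 ; requirement met.
Vendor 6, Vendor 17, Vendor 14: unused.

160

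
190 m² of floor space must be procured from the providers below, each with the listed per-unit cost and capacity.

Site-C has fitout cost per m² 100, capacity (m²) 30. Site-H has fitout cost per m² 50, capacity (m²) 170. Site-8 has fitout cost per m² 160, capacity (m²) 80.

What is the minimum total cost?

10500

Use providers in increasing cost order.
Site-H at 50: take all 170 m² ; 20 still needed.
Site-C at 100: take 20 of its 30 ; requirement met.
Site-8: unused.
Cost = 170×50 + 20×100 = 10500.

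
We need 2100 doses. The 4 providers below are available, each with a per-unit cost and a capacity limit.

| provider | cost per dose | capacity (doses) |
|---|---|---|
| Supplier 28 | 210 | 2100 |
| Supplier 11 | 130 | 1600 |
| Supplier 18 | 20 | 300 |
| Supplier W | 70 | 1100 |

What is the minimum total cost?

Cheapest first:
Supplier 18 at 20: take all 300 doses — 1800 still needed.
Supplier W at 70: take all 1100 doses — 700 still needed.
Supplier 11 (130): take the remaining 700 — done.
Supplier 28: unused.
Cost = 300×20 + 1100×70 + 700×130 = 174000.

174000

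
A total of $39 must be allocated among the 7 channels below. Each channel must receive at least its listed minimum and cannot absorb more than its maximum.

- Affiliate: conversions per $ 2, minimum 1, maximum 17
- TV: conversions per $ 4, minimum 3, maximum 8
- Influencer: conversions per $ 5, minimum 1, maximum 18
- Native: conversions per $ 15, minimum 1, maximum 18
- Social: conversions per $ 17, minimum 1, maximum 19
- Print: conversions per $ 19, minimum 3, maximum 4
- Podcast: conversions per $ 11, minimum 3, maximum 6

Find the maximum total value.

Meeting every minimum uses 1+3+1+1+1+3+3 = 13 $, leaving 26.
Highest conversions per $ first: Print 19 > Social 17 > Native 15 > Podcast 11 > Influencer 5 > TV 4 > Affiliate 2.
Print: +1 to 4 (cap) → 25 left.
Give Social 18 more to hit its cap of 19 → 7 left.
Only 7 left; Native takes them to reach 8.
Total = 2×1 + 4×3 + 5×1 + 15×8 + 17×19 + 19×4 + 11×3 = 571.

571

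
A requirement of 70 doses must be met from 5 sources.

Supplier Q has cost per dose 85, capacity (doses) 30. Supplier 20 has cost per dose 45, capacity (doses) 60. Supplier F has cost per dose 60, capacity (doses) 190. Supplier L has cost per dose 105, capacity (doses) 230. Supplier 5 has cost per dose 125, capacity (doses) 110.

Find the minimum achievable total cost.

Fill from the cheapest source first.
Supplier 20 at 45: take all 60 doses ; 10 still needed.
Take 10 from Supplier F at 60 to finish.
Supplier Q, Supplier L, Supplier 5: unused.
Cost = 60×45 + 10×60 = 3300.

3300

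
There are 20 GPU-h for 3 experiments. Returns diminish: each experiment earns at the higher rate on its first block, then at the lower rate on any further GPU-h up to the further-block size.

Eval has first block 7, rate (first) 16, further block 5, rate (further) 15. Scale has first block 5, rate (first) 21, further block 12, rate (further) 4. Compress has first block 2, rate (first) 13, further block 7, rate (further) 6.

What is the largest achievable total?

Rank every tier by rate: Scale/T1 21 > Eval/T1 16 > Eval/T2 15 > Compress/T1 13 > Compress/T2 6 > Scale/T2 4.
Fill Scale T1 block (5 at 21) → 15 left.
Fill Eval T1 block (7 at 16) → 8 left.
Eval T2 at 15: fill all 5 → 3 left.
Compress T1 at 13: fill all 2 → 1 left.
1 remain; put them into Compress T2 at 6.
Total = 21×5 + 16×7 + 15×5 + 13×2 + 6×1 = 324.

324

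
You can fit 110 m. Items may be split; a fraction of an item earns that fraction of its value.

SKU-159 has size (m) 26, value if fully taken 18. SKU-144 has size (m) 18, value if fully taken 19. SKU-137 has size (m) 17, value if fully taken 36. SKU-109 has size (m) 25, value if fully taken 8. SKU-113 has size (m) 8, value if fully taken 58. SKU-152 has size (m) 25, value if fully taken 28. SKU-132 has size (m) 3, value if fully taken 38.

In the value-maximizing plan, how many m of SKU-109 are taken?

13

Rank by value-to-size ratio: SKU-132 38/3≈12.7, SKU-113 58/8≈7.25, SKU-137 36/17≈2.12, SKU-152 28/25≈1.12, SKU-144 19/18≈1.06, SKU-159 18/26≈0.692, SKU-109 8/25≈0.32.
All 3 m of SKU-132 fit (value 38) → 107 remain.
SKU-113: take in full, 8 m for value 58 → 99 left.
All 17 m of SKU-137 fit (value 36) → 82 remain.
Take all of SKU-152 (25 m, value 28) → 57 m left.
SKU-144: take in full, 18 m for value 19 → 39 left.
SKU-159: take in full, 26 m for value 18 → 13 left.
Only 13 m remain; take 13/25 of SKU-109 for value 8×13/25 = 4.16.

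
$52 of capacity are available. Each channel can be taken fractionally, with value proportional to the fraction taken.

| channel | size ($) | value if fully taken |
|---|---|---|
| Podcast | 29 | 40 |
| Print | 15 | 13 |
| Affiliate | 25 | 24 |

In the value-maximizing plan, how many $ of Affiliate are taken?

Sort by value density: Podcast 40/29≈1.38, Affiliate 24/25≈0.96, Print 13/15≈0.867.
Podcast: take in full, 29 $ for value 40 → 23 left.
Fill the last 23 $ with part of Affiliate: 23/25 of it earns 22.08.

23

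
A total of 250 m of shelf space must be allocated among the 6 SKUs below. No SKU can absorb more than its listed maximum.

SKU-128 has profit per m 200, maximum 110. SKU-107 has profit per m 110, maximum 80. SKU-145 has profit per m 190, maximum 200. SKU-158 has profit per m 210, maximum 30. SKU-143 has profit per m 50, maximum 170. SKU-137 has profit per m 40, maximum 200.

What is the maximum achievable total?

Order the SKUs by profit per m: SKU-158 210 > SKU-128 200 > SKU-145 190 > SKU-107 110 > SKU-143 50 > SKU-137 40.
SKU-158: +30 to 30 (cap) ; 220 left.
SKU-128 takes 110 to reach its cap of 110 ; 110 left.
SKU-145 has room for 200 but only 110 remain, so it gets 110.
Total = 200×110 + 190×110 + 210×30 = 49200.

49200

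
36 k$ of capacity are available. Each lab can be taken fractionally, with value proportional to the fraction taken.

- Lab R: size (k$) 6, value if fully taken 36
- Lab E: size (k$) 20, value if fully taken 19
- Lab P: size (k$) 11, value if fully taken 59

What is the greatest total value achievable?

113.05

Best value per unit of size first: Lab R 36/6≈6, Lab P 59/11≈5.36, Lab E 19/20≈0.95.
Lab R: take in full, 6 k$ for value 36 ; 30 left.
All 11 k$ of Lab P fit (value 59) ; 19 remain.
19 k$ left: a 19/20 share of Lab E gives 19×19/20 = 18.05.
Total value = 113.05.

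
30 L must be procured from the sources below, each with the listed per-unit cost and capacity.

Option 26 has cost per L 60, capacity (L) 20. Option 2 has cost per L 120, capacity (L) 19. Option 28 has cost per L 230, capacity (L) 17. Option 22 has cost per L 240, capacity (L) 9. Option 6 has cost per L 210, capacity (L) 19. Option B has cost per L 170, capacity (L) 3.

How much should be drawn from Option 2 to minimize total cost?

10

Fill from the cheapest source first.
Option 26 (60): use full 20 ; 10 L to go.
Take 10 from Option 2 at 120 to finish.
Option B, Option 6, Option 28, Option 22: unused.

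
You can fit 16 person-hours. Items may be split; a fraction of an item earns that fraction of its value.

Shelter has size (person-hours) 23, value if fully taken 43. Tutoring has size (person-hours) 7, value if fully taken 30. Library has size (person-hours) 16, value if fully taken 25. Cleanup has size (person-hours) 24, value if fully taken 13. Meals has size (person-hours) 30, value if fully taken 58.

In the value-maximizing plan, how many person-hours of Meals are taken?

Best value per unit of size first: Tutoring 30/7≈4.29, Meals 58/30≈1.93, Shelter 43/23≈1.87, Library 25/16≈1.56, Cleanup 13/24≈0.542.
All 7 person-hours of Tutoring fit (value 30) → 9 remain.
9 person-hours left: a 9/30 share of Meals gives 58×9/30 = 17.4.

9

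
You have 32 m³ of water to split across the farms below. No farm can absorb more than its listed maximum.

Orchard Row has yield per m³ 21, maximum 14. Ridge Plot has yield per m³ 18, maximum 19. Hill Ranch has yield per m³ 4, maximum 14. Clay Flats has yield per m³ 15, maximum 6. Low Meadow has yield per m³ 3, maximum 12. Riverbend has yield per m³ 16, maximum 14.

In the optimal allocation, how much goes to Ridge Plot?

Rank by yield per m³: Orchard Row 21 > Ridge Plot 18 > Riverbend 16 > Clay Flats 15 > Hill Ranch 4 > Low Meadow 3.
Orchard Row: +14 to 14 (cap) — 18 left.
Ridge Plot: +18 (room for 19) → 18. Pool exhausted.

18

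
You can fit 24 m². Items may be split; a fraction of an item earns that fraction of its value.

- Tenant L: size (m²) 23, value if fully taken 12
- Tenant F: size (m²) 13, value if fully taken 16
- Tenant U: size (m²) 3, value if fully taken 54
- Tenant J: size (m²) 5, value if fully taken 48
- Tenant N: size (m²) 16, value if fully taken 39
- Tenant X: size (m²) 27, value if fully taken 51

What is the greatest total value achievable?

Best value per unit of size first: Tenant U 54/3≈18, Tenant J 48/5≈9.6, Tenant N 39/16≈2.44, Tenant X 51/27≈1.89, Tenant F 16/13≈1.23, Tenant L 12/23≈0.522.
Take all of Tenant U (3 m², value 54) → 21 m² left.
Take all of Tenant J (5 m², value 48) → 16 m² left.
Tenant N: take in full, 16 m² for value 39 → 0 left.
Total value = 141.

141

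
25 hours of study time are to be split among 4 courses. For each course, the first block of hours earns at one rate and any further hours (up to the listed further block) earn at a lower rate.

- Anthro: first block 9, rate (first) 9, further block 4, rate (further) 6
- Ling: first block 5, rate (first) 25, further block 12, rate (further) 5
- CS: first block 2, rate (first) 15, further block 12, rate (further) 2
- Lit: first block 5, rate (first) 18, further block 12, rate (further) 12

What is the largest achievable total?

Treat each block as its own option and order by rate: Ling/tier1 25 > Lit/tier1 18 > CS/tier1 15 > Lit/tier2 12 > Anthro/tier1 9 > Anthro/tier2 6 > Ling/tier2 5 > CS/tier2 2.
Ling tier1 at 25: fill all 5 — 20 left.
Lit tier1 at 18: fill all 5 — 15 left.
Fill CS tier1 block (2 at 15) — 13 left.
Fill Lit tier2 block (12 at 12) — 1 left.
1 remain; put them into Anthro tier1 at 9.
Total = 25×5 + 18×5 + 15×2 + 12×12 + 9×1 = 398.

398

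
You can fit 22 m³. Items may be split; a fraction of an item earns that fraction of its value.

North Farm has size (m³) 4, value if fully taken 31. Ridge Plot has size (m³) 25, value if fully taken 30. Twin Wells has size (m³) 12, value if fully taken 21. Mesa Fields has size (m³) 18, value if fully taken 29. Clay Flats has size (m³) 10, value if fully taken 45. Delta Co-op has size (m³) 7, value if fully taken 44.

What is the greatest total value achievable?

121.75

Best value per unit of size first: North Farm 31/4≈7.75, Delta Co-op 44/7≈6.29, Clay Flats 45/10≈4.5, Twin Wells 21/12≈1.75, Mesa Fields 29/18≈1.61, Ridge Plot 30/25≈1.2.
Take all of North Farm (4 m³, value 31) → 18 m³ left.
All 7 m³ of Delta Co-op fit (value 44) → 11 remain.
All 10 m³ of Clay Flats fit (value 45) → 1 remain.
Only 1 m³ remain; take 1/12 of Twin Wells for value 21×1/12 = 1.75.
Total value = 121.75.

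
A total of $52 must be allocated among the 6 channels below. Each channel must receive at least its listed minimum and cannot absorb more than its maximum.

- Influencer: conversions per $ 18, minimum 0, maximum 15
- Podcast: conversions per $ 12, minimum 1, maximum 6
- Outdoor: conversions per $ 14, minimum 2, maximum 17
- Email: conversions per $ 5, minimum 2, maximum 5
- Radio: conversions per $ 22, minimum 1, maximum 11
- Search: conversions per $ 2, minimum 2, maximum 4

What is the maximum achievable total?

824

Meeting every minimum uses 0+1+2+2+1+2 = 8 $, leaving 44.
Highest conversions per $ first: Radio 22 > Influencer 18 > Outdoor 14 > Podcast 12 > Email 5 > Search 2.
Radio: +10 to 11 (cap) → 34 left.
Influencer takes 15 more to reach its cap of 15 → 19 left.
Outdoor: +15 to 17 (cap) → 4 left.
Only 4 left; Podcast takes them to reach 5.
Total = 18×15 + 12×5 + 14×17 + 5×2 + 22×11 + 2×2 = 824.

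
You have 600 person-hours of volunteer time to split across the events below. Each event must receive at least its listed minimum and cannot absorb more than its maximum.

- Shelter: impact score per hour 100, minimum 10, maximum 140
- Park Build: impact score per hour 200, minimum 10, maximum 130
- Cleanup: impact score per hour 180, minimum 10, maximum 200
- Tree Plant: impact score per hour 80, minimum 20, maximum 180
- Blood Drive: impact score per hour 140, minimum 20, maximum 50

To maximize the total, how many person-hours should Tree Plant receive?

80

Meeting every minimum uses 10+10+10+20+20 = 70 person-hours, leaving 530.
Rank by impact score per hour: Park Build 200 > Cleanup 180 > Blood Drive 140 > Shelter 100 > Tree Plant 80.
Park Build takes 120 more to reach its cap of 130 → 410 left.
Cleanup: +190 to 200 (cap) → 220 left.
Give Blood Drive 30 more to hit its cap of 50 → 190 left.
Shelter: +130 to 140 (cap) → 60 left.
Tree Plant: +60 (room for 160) → 80. Pool exhausted.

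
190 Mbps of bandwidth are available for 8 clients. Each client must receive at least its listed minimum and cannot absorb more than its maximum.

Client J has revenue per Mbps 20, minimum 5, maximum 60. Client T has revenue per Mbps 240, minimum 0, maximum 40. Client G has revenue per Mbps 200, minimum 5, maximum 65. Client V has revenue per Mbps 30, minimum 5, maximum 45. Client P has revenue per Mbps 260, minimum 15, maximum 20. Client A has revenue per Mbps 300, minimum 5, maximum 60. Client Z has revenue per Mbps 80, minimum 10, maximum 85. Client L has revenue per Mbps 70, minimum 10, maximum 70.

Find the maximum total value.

42550

Meeting every minimum uses 5+0+5+5+15+5+10+10 = 55 Mbps, leaving 135.
Rank by revenue per Mbps: Client A 300 > Client P 260 > Client T 240 > Client G 200 > Client Z 80 > Client L 70 > Client V 30 > Client J 20.
Client A takes 55 more to reach its cap of 60 → 80 left.
Give Client P 5 more to hit its cap of 20 → 75 left.
Client T: +40 to 40 (cap) → 35 left.
Client G has room for 60 more but only 35 remain, so it gets 40.
Total = 20×5 + 240×40 + 200×40 + 30×5 + 260×20 + 300×60 + 80×10 + 70×10 = 42550.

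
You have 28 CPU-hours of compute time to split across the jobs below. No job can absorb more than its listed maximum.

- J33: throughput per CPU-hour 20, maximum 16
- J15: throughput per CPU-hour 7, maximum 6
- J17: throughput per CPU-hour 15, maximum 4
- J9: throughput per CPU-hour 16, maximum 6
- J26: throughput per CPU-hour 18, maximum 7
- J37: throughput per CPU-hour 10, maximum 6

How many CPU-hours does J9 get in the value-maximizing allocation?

5

Highest throughput per CPU-hour first: J33 20 > J26 18 > J9 16 > J17 15 > J37 10 > J15 7.
J33: +16 to 16 (cap) — 12 left.
Give J26 7 to hit its cap of 7 — 5 left.
J9 has room for 6 but only 5 remain, so it gets 5.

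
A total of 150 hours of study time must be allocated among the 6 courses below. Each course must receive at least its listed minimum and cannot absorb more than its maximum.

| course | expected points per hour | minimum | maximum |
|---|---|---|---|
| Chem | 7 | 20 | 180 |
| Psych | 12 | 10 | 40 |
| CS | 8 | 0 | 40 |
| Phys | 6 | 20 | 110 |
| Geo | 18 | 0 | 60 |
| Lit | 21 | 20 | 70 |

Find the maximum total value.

2390

Meeting every minimum uses 20+10+0+20+0+20 = 70 hours, leaving 80.
Rank by expected points per hour: Lit 21 > Geo 18 > Psych 12 > CS 8 > Chem 7 > Phys 6.
Lit: +50 to 70 (cap) → 30 left.
Only 30 left; Geo takes them to reach 30.
Total = 7×20 + 12×10 + 6×20 + 18×30 + 21×70 = 2390.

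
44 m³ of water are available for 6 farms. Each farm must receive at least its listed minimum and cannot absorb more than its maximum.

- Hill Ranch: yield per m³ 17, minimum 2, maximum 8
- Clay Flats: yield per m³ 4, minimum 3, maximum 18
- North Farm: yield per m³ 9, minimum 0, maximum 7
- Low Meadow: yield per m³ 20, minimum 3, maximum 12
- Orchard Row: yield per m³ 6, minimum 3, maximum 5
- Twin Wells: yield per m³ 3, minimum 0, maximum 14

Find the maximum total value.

517

Meeting every minimum uses 2+3+0+3+3+0 = 11 m³, leaving 33.
Highest yield per m³ first: Low Meadow 20 > Hill Ranch 17 > North Farm 9 > Orchard Row 6 > Clay Flats 4 > Twin Wells 3.
Low Meadow takes 9 more to reach its cap of 12 → 24 left.
Hill Ranch: +6 to 8 (cap) → 18 left.
North Farm takes 7 more to reach its cap of 7 → 11 left.
Give Orchard Row 2 more to hit its cap of 5 → 9 left.
Clay Flats has room for 15 more but only 9 remain, so it gets 12.
Total = 17×8 + 4×12 + 9×7 + 20×12 + 6×5 = 517.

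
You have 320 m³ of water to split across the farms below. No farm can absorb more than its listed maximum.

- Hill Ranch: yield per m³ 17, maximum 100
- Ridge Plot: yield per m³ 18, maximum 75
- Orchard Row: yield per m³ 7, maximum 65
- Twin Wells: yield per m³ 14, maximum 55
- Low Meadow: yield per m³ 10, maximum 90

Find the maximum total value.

4720

Highest yield per m³ first: Ridge Plot 18 > Hill Ranch 17 > Twin Wells 14 > Low Meadow 10 > Orchard Row 7.
Ridge Plot takes 75 to reach its cap of 75 — 245 left.
Hill Ranch: +100 to 100 (cap) — 145 left.
Twin Wells takes 55 to reach its cap of 55 — 90 left.
Give Low Meadow 90 to hit its cap of 90 — 0 left.
Total = 17×100 + 18×75 + 14×55 + 10×90 = 4720.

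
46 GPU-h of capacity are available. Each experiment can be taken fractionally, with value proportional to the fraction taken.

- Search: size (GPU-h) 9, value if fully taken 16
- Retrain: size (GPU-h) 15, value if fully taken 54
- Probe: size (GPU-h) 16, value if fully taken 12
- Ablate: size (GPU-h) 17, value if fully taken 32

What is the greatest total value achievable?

105.75

Best value per unit of size first: Retrain 54/15≈3.6, Ablate 32/17≈1.88, Search 16/9≈1.78, Probe 12/16≈0.75.
All 15 GPU-h of Retrain fit (value 54) ; 31 remain.
Take all of Ablate (17 GPU-h, value 32) ; 14 GPU-h left.
Take all of Search (9 GPU-h, value 16) ; 5 GPU-h left.
Fill the last 5 GPU-h with part of Probe: 5/16 of it earns 3.75.
Total value = 105.75.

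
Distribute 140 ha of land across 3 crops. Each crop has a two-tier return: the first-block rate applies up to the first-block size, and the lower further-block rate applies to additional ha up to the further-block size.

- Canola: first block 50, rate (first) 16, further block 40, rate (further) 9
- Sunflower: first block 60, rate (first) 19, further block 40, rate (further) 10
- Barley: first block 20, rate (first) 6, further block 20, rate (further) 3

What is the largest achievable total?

2240

Treat each block as its own option and order by rate: Sunflower/tier1 19 > Canola/tier1 16 > Sunflower/tier2 10 > Canola/tier2 9 > Barley/tier1 6 > Barley/tier2 3.
Sunflower tier1 at 19: fill all 60 — 80 left.
Canola/tier1 (16): +50 — 30 left.
Sunflower tier2 at 10: only 30 left, fill 30.
Total = 19×60 + 16×50 + 10×30 = 2240.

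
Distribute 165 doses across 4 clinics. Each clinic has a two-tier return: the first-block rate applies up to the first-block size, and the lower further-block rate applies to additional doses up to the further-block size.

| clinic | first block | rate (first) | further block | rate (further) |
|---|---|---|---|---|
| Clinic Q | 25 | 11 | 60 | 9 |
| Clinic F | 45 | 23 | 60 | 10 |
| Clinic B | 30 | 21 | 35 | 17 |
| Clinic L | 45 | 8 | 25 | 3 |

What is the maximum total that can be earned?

2835

Order all 8 blocks by rate: Clinic F/tier1 23 > Clinic B/tier1 21 > Clinic B/tier2 17 > Clinic Q/tier1 11 > Clinic F/tier2 10 > Clinic Q/tier2 9 > Clinic L/tier1 8 > Clinic L/tier2 3.
Clinic F/tier1 (23): +45 ; 120 left.
Fill Clinic B tier1 block (30 at 21) ; 90 left.
Clinic B/tier2 (17): +35 ; 55 left.
Fill Clinic Q tier1 block (25 at 11) ; 30 left.
Clinic F/tier2: +30 of 60 at 10; pool empty.
Total = 23×45 + 21×30 + 17×35 + 11×25 + 10×30 = 2835.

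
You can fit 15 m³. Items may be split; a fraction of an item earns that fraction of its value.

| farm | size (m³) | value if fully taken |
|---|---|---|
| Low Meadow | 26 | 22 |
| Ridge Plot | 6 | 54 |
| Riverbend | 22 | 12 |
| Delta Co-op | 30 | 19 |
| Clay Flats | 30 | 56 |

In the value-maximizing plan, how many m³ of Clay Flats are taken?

Best value per unit of size first: Ridge Plot 54/6≈9, Clay Flats 56/30≈1.87, Low Meadow 22/26≈0.846, Delta Co-op 19/30≈0.633, Riverbend 12/22≈0.545.
Ridge Plot: take in full, 6 m³ for value 54 → 9 left.
9 m³ left: a 9/30 share of Clay Flats gives 56×9/30 = 16.8.

9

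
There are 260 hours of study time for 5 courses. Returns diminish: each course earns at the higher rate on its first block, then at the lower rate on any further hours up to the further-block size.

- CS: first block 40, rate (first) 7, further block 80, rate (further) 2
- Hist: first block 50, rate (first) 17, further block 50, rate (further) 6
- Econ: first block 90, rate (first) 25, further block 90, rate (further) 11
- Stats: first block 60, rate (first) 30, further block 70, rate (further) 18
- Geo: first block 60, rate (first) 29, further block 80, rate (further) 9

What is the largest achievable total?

6690

Treat each block as its own option and order by rate: Stats/tier1 30 > Geo/tier1 29 > Econ/tier1 25 > Stats/tier2 18 > Hist/tier1 17 > Econ/tier2 11 > Geo/tier2 9 > CS/tier1 7 > Hist/tier2 6 > CS/tier2 2.
Stats tier1 at 30: fill all 60 — 200 left.
Geo tier1 at 29: fill all 60 — 140 left.
Econ tier1 at 25: fill all 90 — 50 left.
Stats/tier2: +50 of 70 at 18; pool empty.
Total = 30×60 + 29×60 + 25×90 + 18×50 = 6690.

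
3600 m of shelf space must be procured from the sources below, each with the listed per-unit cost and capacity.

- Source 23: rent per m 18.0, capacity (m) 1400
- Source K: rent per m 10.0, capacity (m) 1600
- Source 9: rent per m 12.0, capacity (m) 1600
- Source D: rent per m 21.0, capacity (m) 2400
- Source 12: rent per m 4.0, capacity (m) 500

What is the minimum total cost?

36000

Fill from the cheapest source first.
Source 12 (4.0): use full 500 ; 3100 m to go.
Source K at 10.0: take all 1600 m ; 1500 still needed.
Take 1500 from Source 9 at 12.0 to finish.
Source 23, Source D: unused.
Cost = 500×4.0 + 1600×10.0 + 1500×12.0 = 36000.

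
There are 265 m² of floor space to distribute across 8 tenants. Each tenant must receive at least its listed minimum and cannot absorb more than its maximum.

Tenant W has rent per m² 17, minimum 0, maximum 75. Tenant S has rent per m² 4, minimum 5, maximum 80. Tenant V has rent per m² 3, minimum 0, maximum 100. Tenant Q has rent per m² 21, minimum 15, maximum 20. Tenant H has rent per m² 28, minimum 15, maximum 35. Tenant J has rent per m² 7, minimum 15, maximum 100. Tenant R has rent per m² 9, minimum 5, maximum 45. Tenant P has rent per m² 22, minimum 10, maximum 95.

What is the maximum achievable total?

Meeting every minimum uses 0+5+0+15+15+15+5+10 = 65 m², leaving 200.
Order the tenants by rent per m²: Tenant H 28 > Tenant P 22 > Tenant Q 21 > Tenant W 17 > Tenant R 9 > Tenant J 7 > Tenant S 4 > Tenant V 3.
Tenant H takes 20 more to reach its cap of 35 — 180 left.
Tenant P takes 85 more to reach its cap of 95 — 95 left.
Give Tenant Q 5 more to hit its cap of 20 — 90 left.
Give Tenant W 75 more to hit its cap of 75 — 15 left.
Tenant R has room for 40 more but only 15 remain, so it gets 20.
Total = 17×75 + 4×5 + 21×20 + 28×35 + 7×15 + 9×20 + 22×95 = 5070.

5070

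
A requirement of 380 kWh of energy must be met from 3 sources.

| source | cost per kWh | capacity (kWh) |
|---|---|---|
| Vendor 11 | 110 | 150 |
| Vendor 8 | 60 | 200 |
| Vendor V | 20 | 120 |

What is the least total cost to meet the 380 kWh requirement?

21000

Fill from the cheapest source first.
Vendor V (20): use full 120 — 260 kWh to go.
Vendor 8 (60): use full 200 — 60 kWh to go.
Vendor 11 (110): take the remaining 60 — done.
Cost = 120×20 + 200×60 + 60×110 = 21000.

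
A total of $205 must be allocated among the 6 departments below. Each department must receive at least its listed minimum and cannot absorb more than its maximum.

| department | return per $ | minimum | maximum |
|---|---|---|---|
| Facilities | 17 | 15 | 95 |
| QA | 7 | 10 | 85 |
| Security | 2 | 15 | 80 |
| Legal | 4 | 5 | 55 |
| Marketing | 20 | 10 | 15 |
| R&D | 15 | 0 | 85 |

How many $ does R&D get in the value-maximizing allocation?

65

Meeting every minimum uses 15+10+15+5+10+0 = 55 $, leaving 150.
Highest return per $ first: Marketing 20 > Facilities 17 > R&D 15 > QA 7 > Legal 4 > Security 2.
Give Marketing 5 more to hit its cap of 15 ; 145 left.
Give Facilities 80 more to hit its cap of 95 ; 65 left.
R&D: +65 (room for 85) → 65. Pool exhausted.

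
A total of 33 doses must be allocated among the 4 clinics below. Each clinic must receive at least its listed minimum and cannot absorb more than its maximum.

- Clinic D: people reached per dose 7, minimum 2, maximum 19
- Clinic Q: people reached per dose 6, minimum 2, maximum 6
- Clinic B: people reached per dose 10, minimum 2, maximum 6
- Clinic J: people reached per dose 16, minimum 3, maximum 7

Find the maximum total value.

Meeting every minimum uses 2+2+2+3 = 9 doses, leaving 24.
Rank by people reached per dose: Clinic J 16 > Clinic B 10 > Clinic D 7 > Clinic Q 6.
Give Clinic J 4 more to hit its cap of 7 → 20 left.
Clinic B: +4 to 6 (cap) → 16 left.
Only 16 left; Clinic D takes them to reach 18.
Total = 7×18 + 6×2 + 10×6 + 16×7 = 310.

310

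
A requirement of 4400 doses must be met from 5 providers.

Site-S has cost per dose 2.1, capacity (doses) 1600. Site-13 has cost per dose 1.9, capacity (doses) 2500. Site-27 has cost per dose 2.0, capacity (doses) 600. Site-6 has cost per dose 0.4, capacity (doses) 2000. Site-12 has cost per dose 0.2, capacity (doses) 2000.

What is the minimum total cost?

1960

Use providers in increasing cost order.
Take 2000 from Site-12 at 0.2 → need 2400 more.
Site-6 at 0.4: take all 2000 doses → 400 still needed.
Site-13 (1.9): take the remaining 400 → done.
Site-27, Site-S: unused.
Cost = 2000×0.2 + 2000×0.4 + 400×1.9 = 1960.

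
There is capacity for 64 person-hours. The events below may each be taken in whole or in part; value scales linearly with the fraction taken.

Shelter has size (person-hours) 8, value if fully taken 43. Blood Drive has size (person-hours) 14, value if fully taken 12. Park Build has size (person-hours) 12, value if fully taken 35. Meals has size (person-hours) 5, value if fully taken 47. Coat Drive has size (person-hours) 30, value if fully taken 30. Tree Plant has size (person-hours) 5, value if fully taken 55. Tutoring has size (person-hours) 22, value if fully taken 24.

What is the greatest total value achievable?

Rank by value-to-size ratio: Tree Plant 55/5≈11, Meals 47/5≈9.4, Shelter 43/8≈5.38, Park Build 35/12≈2.92, Tutoring 24/22≈1.09, Coat Drive 30/30≈1, Blood Drive 12/14≈0.857.
All 5 person-hours of Tree Plant fit (value 55) ; 59 remain.
All 5 person-hours of Meals fit (value 47) ; 54 remain.
All 8 person-hours of Shelter fit (value 43) ; 46 remain.
Park Build: take in full, 12 person-hours for value 35 ; 34 left.
Take all of Tutoring (22 person-hours, value 24) ; 12 person-hours left.
Only 12 person-hours remain; take 12/30 of Coat Drive for value 30×12/30 = 12.
Total value = 216.

216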